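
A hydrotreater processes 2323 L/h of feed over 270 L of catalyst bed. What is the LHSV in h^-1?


LHSV = volumetric feed rate / catalyst volume
= 2323 L/h / 270 L
= 8.604 h^-1

8.604 h^-1


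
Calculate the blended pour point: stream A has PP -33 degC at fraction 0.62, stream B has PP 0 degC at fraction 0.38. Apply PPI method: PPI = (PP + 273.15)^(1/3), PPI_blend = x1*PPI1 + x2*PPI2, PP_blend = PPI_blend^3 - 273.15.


PPI_1 = (-33 + 273.15)^(1/3) = 6.215759
PPI_2 = (0 + 273.15)^(1/3) = 6.488342
PPI_blend = 0.62 * 6.215759 + 0.38 * 6.488342 = 6.319341
PP_blend = 6.319341^3 - 273.15 = 252.357 - 273.15 = -20.79

-20.79 degC


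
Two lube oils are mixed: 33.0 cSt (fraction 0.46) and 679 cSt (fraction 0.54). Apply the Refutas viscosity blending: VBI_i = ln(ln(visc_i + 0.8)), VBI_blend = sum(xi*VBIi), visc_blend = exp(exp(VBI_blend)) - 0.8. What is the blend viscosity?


Refutas method: VBN_i = 14.534*ln(ln(visc_i + 0.8)) + 10.975, blended linearly by mass fraction; since VBN is linear in VBI_i = ln(ln(visc_i + 0.8)) and the fractions sum to 1, blend VBI directly: visc = exp(exp(VBI_blend)) - 0.8
VBI_1 = ln(ln(33.0 + 0.8)) = 1.25859
VBI_2 = ln(ln(679 + 0.8)) = 1.87515
VBI_blend = 0.46 * 1.25859 + 0.54 * 1.87515 = 1.59153
visc_blend = exp(exp(1.59153)) - 0.8 = 135.0

135.0 cSt


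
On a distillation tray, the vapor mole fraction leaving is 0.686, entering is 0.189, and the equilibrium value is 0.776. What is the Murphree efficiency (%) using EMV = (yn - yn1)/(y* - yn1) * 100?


Murphree vapor efficiency: EMV = (y_n - y_(n-1)) / (y*_n - y_(n-1)) * 100
EMV = (0.686 - 0.189) / (0.776 - 0.189) * 100 = 0.497 / 0.587 * 100 = 84.67

84.67 %


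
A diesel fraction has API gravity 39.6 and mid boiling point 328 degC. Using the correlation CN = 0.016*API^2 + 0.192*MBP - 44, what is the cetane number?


CN = 0.016 * 39.6^2 + 0.192 * 328 - 44
CN = 25.09056 + 62.976 - 44 = 44.06656

44.06656


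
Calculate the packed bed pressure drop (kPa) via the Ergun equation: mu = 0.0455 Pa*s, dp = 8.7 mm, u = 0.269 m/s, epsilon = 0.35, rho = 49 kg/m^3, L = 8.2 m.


dp = 8.7 mm = 0.0087 m
Viscous term = 150*0.0455*0.269*(1-0.35)^2 / (0.0087^2*0.35^3) = 239023
Inertial term = 1.75*49*0.269^2*(1-0.35) / (0.0087*0.35^3) = 10812.6
dP/L = 239023 + 10812.6 = 249836 Pa/m
dP = 249836 * 8.2 / 1000 = 2049 kPa

2049 kPa


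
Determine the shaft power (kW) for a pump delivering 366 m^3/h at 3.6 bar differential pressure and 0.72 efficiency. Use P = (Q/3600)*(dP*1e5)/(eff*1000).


Q = 366 / 3600 = 0.101667 m^3/s
P = 0.101667 * (3.6 * 1e5) / 0.72 / 1000 = 50.83

50.83 kW


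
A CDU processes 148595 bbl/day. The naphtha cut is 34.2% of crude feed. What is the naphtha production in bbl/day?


Crude throughput = 148595 bbl/day
Fraction yield = 34.2%
yield = throughput * fraction / 100
yield = 148595 * 34.2 / 100 = 50819.49

50819.49 bbl/day


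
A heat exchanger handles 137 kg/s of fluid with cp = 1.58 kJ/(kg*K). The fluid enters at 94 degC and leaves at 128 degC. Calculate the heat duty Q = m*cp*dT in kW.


Q = m_dot * cp * delta_T
delta_T = 128 - 94 = 34 K
Q = 137 * 1.58 * 34
= 216.46 * 34
= 7359.64 kW

7359.64 kW


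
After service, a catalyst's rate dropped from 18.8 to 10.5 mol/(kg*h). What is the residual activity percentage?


Activity (%) = (rate_used / rate_fresh) * 100
rate_used = 10.5, rate_fresh = 18.8
= (10.5 / 18.8) * 100
= 0.5585 * 100 = 55.85

55.85 %


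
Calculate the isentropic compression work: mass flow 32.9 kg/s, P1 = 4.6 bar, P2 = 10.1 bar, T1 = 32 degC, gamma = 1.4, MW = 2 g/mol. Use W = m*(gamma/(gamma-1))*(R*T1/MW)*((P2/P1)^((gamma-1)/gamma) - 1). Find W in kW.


Isentropic work: W = m*(gamma/(gamma-1))*(R*T1/MW)*((P2/P1)^((gamma-1)/gamma) - 1)
T1 = 32 + 273.15 = 305.15 K
Pressure ratio = 10.1 / 4.6 = 2.19565
Exponent = (1.4 - 1)/1.4 = 0.285714
(P2/P1)^exp - 1 = 2.19565^0.285714 - 1 = 0.251957
W = 32.9 * 1.4 / 0.4 * 8.314 * 305.15 / 2 * 0.251957 = 36800

36800 kW


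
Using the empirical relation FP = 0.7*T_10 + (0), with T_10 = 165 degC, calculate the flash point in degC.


FP = 0.7 * 165 + (0) = 115.5

115.5 degC


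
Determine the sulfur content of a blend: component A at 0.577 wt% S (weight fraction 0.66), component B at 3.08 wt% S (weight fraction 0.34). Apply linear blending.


Linear sulfur blending: S_blend = x1*S1 + x2*S2
Contribution 1: 0.66 * 0.577 = 0.38082 wt%
Contribution 2: 0.34 * 3.08 = 1.0472 wt%
S_blend = 0.38082 + 1.0472 = 1.42802

1.42802 wt%


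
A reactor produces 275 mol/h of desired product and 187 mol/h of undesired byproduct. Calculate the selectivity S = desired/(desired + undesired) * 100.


Selectivity = desired / (desired + undesired) * 100
Total products = 275 + 187 = 462 mol/h
S = 275 / 462 * 100
= 0.5952 * 100
= 59.52 %

59.52 %


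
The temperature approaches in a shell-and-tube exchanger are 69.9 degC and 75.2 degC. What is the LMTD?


LMTD = (dT1 - dT2) / ln(dT1/dT2)
= (69.9 - 75.2) / ln(69.9 / 75.2) = -5.3 / -0.0730856 = 72.52

72.52 degC


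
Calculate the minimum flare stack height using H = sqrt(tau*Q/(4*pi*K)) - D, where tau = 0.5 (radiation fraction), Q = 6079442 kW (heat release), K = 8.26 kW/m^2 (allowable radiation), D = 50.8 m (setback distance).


tau*Q/(4*pi*K) = 0.5 * 6079442 / (4 * pi * 8.26) = 29284.9
sqrt(29284.9) = 171.128
H = 171.128 - 50.8 = 120.3

120.3 m


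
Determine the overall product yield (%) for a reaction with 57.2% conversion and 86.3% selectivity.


Overall yield = conversion (%) * selectivity (%) / 100
Conversion = 57.2%, Selectivity = 86.3%
Y = 57.2 * 86.3 / 100
= 49.3636 %

49.3636 %


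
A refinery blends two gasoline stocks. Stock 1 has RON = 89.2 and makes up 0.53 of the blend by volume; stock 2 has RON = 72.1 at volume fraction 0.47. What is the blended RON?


Linear blending: RON_blend = sum(vi * RONi)
Contribution 1: 0.53 * 89.2 = 47.276
Contribution 2: 0.47 * 72.1 = 33.887
RON_blend = 47.276 + 33.887 = 81.163

81.163


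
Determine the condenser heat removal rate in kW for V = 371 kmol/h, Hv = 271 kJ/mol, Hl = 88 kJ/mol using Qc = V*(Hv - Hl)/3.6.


Qc = 371 * (271 - 88) / 3.6 = 371 * 183 / 3.6 = 18860

18860 kW


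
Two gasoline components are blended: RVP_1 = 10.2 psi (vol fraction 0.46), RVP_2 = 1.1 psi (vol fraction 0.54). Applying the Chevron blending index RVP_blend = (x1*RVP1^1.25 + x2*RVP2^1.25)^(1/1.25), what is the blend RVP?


Chevron index: RVP_blend = (sum xi*RVPi^1.25)^(1/1.25)
RVP^1.25 terms: 0.46 * 10.2^1.25 + 0.54 * 1.1^1.25 = 8.99342
RVP_blend = 8.99342^(1/1.25) = 5.796

5.796 psi


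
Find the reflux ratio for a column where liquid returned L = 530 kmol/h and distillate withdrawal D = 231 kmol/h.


Reflux ratio definition: R = L / D (liquid returned / distillate withdrawn)
L = 530 kmol/h, D = 231 kmol/h
R = 530 / 231 = 2.294

2.294


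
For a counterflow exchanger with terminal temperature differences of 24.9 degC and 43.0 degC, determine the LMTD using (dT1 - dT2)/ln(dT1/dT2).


LMTD = (dT1 - dT2) / ln(dT1/dT2)
= (24.9 - 43.0) / ln(24.9 / 43.0) = -18.1 / -0.546332 = 33.13

33.13 degC


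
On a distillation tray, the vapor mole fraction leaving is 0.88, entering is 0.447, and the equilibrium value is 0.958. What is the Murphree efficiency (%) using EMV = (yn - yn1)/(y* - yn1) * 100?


Murphree vapor efficiency: EMV = (y_n - y_(n-1)) / (y*_n - y_(n-1)) * 100
EMV = (0.88 - 0.447) / (0.958 - 0.447) * 100 = 0.433 / 0.511 * 100 = 84.74

84.74 %


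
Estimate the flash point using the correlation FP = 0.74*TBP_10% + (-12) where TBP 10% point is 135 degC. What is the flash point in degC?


FP = 0.74 * 135 + (-12) = 87.9

87.9 degC


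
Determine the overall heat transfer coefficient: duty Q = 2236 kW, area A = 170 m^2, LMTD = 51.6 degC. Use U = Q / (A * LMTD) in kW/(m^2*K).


From Q = U*A*LMTD, U = Q / (A * LMTD)
U = 2236 / (170 * 51.6) = 2236 / 8772 = 0.2549

0.2549 kW/(m^2*K)


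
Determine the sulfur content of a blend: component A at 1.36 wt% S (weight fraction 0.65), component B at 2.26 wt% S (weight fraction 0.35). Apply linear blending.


Linear sulfur blending: S_blend = x1*S1 + x2*S2
Contribution 1: 0.65 * 1.36 = 0.884 wt%
Contribution 2: 0.35 * 2.26 = 0.791 wt%
S_blend = 0.884 + 0.791 = 1.675

1.675 wt%


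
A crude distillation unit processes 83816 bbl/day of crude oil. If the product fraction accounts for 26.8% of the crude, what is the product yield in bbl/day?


Crude throughput = 83816 bbl/day
Fraction yield = 26.8%
yield = throughput * fraction / 100
yield = 83816 * 26.8 / 100 = 22462.688

22462.688 bbl/day


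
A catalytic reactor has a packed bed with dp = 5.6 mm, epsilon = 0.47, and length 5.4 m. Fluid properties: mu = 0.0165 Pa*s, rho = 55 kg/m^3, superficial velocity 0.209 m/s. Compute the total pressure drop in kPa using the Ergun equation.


dp = 5.6 mm = 0.0056 m
Viscous term = 150*0.0165*0.209*(1-0.47)^2 / (0.0056^2*0.47^3) = 44627.6
Inertial term = 1.75*55*0.209^2*(1-0.47) / (0.0056*0.47^3) = 3832.55
dP/L = 44627.6 + 3832.55 = 48460.2 Pa/m
dP = 48460.2 * 5.4 / 1000 = 261.7 kPa

261.7 kPa


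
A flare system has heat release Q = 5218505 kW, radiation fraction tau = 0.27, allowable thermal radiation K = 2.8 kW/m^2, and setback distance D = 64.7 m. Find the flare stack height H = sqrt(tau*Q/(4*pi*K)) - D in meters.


tau*Q/(4*pi*K) = 0.27 * 5218505 / (4 * pi * 2.8) = 40044.4
sqrt(40044.4) = 200.111
H = 200.111 - 64.7 = 135.4

135.4 m


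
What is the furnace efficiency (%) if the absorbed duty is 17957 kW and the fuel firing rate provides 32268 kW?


Furnace efficiency = Q_absorbed / Q_fuel * 100
= 17957 / 32268 * 100 = 55.65

55.65 %


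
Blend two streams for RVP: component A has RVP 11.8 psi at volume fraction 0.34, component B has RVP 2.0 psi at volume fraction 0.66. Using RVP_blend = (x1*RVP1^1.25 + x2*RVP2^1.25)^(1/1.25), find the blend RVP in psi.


Chevron index: RVP_blend = (sum xi*RVPi^1.25)^(1/1.25)
RVP^1.25 terms: 0.34 * 11.8^1.25 + 0.66 * 2.0^1.25 = 9.00562
RVP_blend = 9.00562^(1/1.25) = 5.802

5.802 psi


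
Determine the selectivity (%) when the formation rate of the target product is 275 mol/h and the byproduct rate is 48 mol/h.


Selectivity = desired / (desired + undesired) * 100
Total products = 275 + 48 = 323 mol/h
S = 275 / 323 * 100
= 0.8514 * 100
= 85.14 %

85.14 %


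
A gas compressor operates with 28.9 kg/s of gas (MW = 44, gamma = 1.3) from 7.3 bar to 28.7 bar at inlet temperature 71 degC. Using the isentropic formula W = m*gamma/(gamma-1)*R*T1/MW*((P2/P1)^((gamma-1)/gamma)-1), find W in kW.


Isentropic work: W = m*(gamma/(gamma-1))*(R*T1/MW)*((P2/P1)^((gamma-1)/gamma) - 1)
T1 = 71 + 273.15 = 344.15 K
Pressure ratio = 28.7 / 7.3 = 3.93151
Exponent = (1.3 - 1)/1.3 = 0.230769
(P2/P1)^exp - 1 = 3.93151^0.230769 - 1 = 0.371532
W = 28.9 * 1.3 / 0.3 * 8.314 * 344.15 / 44 * 0.371532 = 3026

3026 kW


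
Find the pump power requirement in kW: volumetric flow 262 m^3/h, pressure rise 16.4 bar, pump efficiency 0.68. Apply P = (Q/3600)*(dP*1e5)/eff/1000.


Q = 262 / 3600 = 0.0727778 m^3/s
P = 0.0727778 * (16.4 * 1e5) / 0.68 / 1000 = 175.5

175.5 kW


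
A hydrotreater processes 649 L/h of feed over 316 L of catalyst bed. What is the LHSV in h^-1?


LHSV = volumetric feed rate / catalyst volume
= 649 L/h / 316 L
= 2.054 h^-1

2.054 h^-1


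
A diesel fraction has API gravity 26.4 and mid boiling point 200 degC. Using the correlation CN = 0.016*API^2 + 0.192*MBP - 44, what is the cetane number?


CN = 0.016 * 26.4^2 + 0.192 * 200 - 44
CN = 11.15136 + 38.4 - 44 = 5.55136

5.55136


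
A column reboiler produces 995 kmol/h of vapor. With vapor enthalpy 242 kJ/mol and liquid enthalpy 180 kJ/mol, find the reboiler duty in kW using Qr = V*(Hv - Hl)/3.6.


Qr = 995 * (242 - 180) / 3.6 = 995 * 62 / 3.6 = 17140

17140 kW


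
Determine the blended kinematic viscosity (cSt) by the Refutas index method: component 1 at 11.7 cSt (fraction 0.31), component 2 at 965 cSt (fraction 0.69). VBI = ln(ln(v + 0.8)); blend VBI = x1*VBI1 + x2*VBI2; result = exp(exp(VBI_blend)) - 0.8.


Refutas method: VBN_i = 14.534*ln(ln(visc_i + 0.8)) + 10.975, blended linearly by mass fraction; since VBN is linear in VBI_i = ln(ln(visc_i + 0.8)) and the fractions sum to 1, blend VBI directly: visc = exp(exp(VBI_blend)) - 0.8
VBI_1 = ln(ln(11.7 + 0.8)) = 0.92653
VBI_2 = ln(ln(965 + 0.8)) = 1.92759
VBI_blend = 0.31 * 0.92653 + 0.69 * 1.92759 = 1.61726
visc_blend = exp(exp(1.61726)) - 0.8 = 153.6

153.6 cSt


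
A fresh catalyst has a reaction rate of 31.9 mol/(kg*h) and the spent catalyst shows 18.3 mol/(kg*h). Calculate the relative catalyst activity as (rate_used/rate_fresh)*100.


Activity (%) = (rate_used / rate_fresh) * 100
rate_used = 18.3, rate_fresh = 31.9
= (18.3 / 31.9) * 100
= 0.5737 * 100 = 57.37

57.37 %


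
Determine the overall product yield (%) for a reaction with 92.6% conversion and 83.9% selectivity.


Overall yield = conversion (%) * selectivity (%) / 100
Conversion = 92.6%, Selectivity = 83.9%
Y = 92.6 * 83.9 / 100
= 77.6914 %

77.6914 %


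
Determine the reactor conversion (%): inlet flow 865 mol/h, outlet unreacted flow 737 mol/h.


X = (F_in - F_out) / F_in * 100
Moles reacted = 865 - 737 = 128
X = 128 / 865 * 100
= 0.1480 * 100
= 14.80 %

14.80 %


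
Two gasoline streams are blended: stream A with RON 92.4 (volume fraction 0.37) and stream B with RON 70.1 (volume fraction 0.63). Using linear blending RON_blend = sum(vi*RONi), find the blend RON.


Linear blending: RON_blend = sum(vi * RONi)
Contribution 1: 0.37 * 92.4 = 34.188
Contribution 2: 0.63 * 70.1 = 44.163
RON_blend = 34.188 + 44.163 = 78.351

78.351


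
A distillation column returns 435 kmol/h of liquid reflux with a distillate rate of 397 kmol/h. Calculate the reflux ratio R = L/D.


Reflux ratio definition: R = L / D (liquid returned / distillate withdrawn)
L = 435 kmol/h, D = 397 kmol/h
R = 435 / 397 = 1.096

1.096


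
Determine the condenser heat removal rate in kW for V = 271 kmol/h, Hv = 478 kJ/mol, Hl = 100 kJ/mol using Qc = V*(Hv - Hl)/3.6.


Qc = 271 * (478 - 100) / 3.6 = 271 * 378 / 3.6 = 28460

28460 kW


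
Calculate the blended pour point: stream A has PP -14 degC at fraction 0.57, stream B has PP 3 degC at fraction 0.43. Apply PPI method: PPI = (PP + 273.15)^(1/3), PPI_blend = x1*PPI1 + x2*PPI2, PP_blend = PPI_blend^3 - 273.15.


PPI_1 = (-14 + 273.15)^(1/3) = 6.375541
PPI_2 = (3 + 273.15)^(1/3) = 6.512009
PPI_blend = 0.57 * 6.375541 + 0.43 * 6.512009 = 6.434222
PP_blend = 6.434222^3 - 273.15 = 266.3717 - 273.15 = -6.78

-6.78 degC


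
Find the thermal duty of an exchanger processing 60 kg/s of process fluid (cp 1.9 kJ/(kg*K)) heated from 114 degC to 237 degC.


Q = m_dot * cp * delta_T
delta_T = 237 - 114 = 123 K
Q = 60 * 1.9 * 123
= 114 * 123
= 14022 kW

14022 kW


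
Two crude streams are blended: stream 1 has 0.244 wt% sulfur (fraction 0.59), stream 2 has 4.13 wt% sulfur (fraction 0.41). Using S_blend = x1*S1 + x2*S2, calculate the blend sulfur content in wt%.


Linear sulfur blending: S_blend = x1*S1 + x2*S2
Contribution 1: 0.59 * 0.244 = 0.14396 wt%
Contribution 2: 0.41 * 4.13 = 1.6933 wt%
S_blend = 0.14396 + 1.6933 = 1.83726

1.83726 wt%


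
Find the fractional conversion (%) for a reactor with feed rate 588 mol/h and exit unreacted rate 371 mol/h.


X = (F_in - F_out) / F_in * 100
Moles reacted = 588 - 371 = 217
X = 217 / 588 * 100
= 0.3690 * 100
= 36.90 %

36.90 %


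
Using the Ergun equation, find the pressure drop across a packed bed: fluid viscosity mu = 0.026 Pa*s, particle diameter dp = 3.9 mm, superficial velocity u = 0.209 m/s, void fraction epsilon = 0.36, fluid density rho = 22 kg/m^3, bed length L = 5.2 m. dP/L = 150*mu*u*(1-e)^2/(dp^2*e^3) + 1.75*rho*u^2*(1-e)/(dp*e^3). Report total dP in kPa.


dp = 3.9 mm = 0.0039 m
Viscous term = 150*0.026*0.209*(1-0.36)^2 / (0.0039^2*0.36^3) = 470472
Inertial term = 1.75*22*0.209^2*(1-0.36) / (0.0039*0.36^3) = 5915.09
dP/L = 470472 + 5915.09 = 476387 Pa/m
dP = 476387 * 5.2 / 1000 = 2477 kPa

2477 kPa


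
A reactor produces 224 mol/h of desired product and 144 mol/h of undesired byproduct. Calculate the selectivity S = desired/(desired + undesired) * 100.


Selectivity = desired / (desired + undesired) * 100
Total products = 224 + 144 = 368 mol/h
S = 224 / 368 * 100
= 0.6087 * 100
= 60.87 %

60.87 %


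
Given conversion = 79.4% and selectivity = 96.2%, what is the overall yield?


Overall yield = conversion (%) * selectivity (%) / 100
Conversion = 79.4%, Selectivity = 96.2%
Y = 79.4 * 96.2 / 100
= 76.3828 %

76.3828 %


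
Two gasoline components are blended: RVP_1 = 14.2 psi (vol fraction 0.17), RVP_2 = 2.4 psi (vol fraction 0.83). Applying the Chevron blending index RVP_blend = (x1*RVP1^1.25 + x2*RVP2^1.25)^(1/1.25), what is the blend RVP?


Chevron index: RVP_blend = (sum xi*RVPi^1.25)^(1/1.25)
RVP^1.25 terms: 0.17 * 14.2^1.25 + 0.83 * 2.4^1.25 = 7.16545
RVP_blend = 7.16545^(1/1.25) = 4.833

4.833 psi


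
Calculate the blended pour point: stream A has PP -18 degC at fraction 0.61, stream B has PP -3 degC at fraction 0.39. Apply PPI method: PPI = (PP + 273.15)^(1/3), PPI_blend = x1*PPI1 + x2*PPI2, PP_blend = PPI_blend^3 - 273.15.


PPI_1 = (-18 + 273.15)^(1/3) = 6.342569
PPI_2 = (-3 + 273.15)^(1/3) = 6.464501
PPI_blend = 0.61 * 6.342569 + 0.39 * 6.464501 = 6.390122
PP_blend = 6.390122^3 - 273.15 = 260.9321 - 273.15 = -12.22

-12.22 degC


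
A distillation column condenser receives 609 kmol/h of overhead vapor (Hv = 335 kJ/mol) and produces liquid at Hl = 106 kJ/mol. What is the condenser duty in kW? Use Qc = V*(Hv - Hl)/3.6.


Qc = 609 * (335 - 106) / 3.6 = 609 * 229 / 3.6 = 38740

38740 kW


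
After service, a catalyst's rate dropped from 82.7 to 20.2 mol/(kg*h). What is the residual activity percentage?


Activity (%) = (rate_used / rate_fresh) * 100
rate_used = 20.2, rate_fresh = 82.7
= (20.2 / 82.7) * 100
= 0.2443 * 100 = 24.43

24.43 %


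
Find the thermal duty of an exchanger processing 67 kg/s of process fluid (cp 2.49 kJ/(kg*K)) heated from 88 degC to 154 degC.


Q = m_dot * cp * delta_T
delta_T = 154 - 88 = 66 K
Q = 67 * 2.49 * 66
= 166.83 * 66
= 11010.78 kW

11010.78 kW


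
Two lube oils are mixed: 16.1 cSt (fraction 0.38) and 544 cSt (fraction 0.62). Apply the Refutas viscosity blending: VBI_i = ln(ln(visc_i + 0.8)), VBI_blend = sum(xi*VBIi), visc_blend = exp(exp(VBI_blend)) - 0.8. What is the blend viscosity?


Refutas method: VBN_i = 14.534*ln(ln(visc_i + 0.8)) + 10.975, blended linearly by mass fraction; since VBN is linear in VBI_i = ln(ln(visc_i + 0.8)) and the fractions sum to 1, blend VBI directly: visc = exp(exp(VBI_blend)) - 0.8
VBI_1 = ln(ln(16.1 + 0.8)) = 1.03933
VBI_2 = ln(ln(544 + 0.8)) = 1.84062
VBI_blend = 0.38 * 1.03933 + 0.62 * 1.84062 = 1.53613
visc_blend = exp(exp(1.53613)) - 0.8 = 103.4

103.4 cSt


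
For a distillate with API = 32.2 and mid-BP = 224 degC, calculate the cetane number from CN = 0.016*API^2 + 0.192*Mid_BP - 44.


CN = 0.016 * 32.2^2 + 0.192 * 224 - 44
CN = 16.58944 + 43.008 - 44 = 15.59744

15.59744


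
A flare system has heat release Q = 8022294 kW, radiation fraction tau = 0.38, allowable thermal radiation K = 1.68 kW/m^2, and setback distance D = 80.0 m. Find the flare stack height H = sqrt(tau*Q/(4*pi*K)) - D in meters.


tau*Q/(4*pi*K) = 0.38 * 8022294 / (4 * pi * 1.68) = 144399
sqrt(144399) = 379.999
H = 379.999 - 80.0 = 300.0

300.0 m


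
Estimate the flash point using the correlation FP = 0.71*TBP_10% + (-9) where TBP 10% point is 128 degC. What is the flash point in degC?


FP = 0.71 * 128 + (-9) = 81.88

81.88 degC


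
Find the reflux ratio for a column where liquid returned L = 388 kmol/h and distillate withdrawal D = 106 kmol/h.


Reflux ratio definition: R = L / D (liquid returned / distillate withdrawn)
L = 388 kmol/h, D = 106 kmol/h
R = 388 / 106 = 3.660

3.660


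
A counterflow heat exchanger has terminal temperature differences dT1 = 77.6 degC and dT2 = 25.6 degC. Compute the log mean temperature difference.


LMTD = (dT1 - dT2) / ln(dT1/dT2)
= (77.6 - 25.6) / ln(77.6 / 25.6) = 52 / 1.10898 = 46.89

46.89 degC


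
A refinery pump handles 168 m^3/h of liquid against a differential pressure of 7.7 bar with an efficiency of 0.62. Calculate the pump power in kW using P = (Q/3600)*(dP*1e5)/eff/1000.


Q = 168 / 3600 = 0.0466667 m^3/s
P = 0.0466667 * (7.7 * 1e5) / 0.62 / 1000 = 57.96

57.96 kW


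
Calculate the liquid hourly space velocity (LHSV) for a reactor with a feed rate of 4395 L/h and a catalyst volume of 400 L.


LHSV = volumetric feed rate / catalyst volume
= 4395 L/h / 400 L
= 10.99 h^-1

10.99 h^-1


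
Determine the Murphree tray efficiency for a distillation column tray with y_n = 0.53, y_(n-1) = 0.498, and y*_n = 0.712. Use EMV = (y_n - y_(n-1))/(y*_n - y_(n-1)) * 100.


Murphree vapor efficiency: EMV = (y_n - y_(n-1)) / (y*_n - y_(n-1)) * 100
EMV = (0.53 - 0.498) / (0.712 - 0.498) * 100 = 0.032 / 0.214 * 100 = 14.95

14.95 %


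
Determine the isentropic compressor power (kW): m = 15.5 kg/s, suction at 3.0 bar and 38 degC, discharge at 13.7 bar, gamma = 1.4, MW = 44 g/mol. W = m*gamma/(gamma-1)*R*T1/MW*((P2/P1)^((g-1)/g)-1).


Isentropic work: W = m*(gamma/(gamma-1))*(R*T1/MW)*((P2/P1)^((gamma-1)/gamma) - 1)
T1 = 38 + 273.15 = 311.15 K
Pressure ratio = 13.7 / 3.0 = 4.56667
Exponent = (1.4 - 1)/1.4 = 0.285714
(P2/P1)^exp - 1 = 4.56667^0.285714 - 1 = 0.543323
W = 15.5 * 1.4 / 0.4 * 8.314 * 311.15 / 44 * 0.543323 = 1733

1733 kW


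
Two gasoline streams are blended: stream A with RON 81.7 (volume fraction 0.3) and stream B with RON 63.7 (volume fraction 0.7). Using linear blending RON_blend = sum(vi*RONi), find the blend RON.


Linear blending: RON_blend = sum(vi * RONi)
Contribution 1: 0.3 * 81.7 = 24.51
Contribution 2: 0.7 * 63.7 = 44.59
RON_blend = 24.51 + 44.59 = 69.1

69.1


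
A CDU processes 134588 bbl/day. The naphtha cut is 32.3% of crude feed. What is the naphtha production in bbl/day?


Crude throughput = 134588 bbl/day
Fraction yield = 32.3%
yield = throughput * fraction / 100
yield = 134588 * 32.3 / 100 = 43471.924

43471.924 bbl/day


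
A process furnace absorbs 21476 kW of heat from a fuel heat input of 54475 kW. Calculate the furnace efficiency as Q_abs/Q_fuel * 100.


Furnace efficiency = Q_absorbed / Q_fuel * 100
= 21476 / 54475 * 100 = 39.42

39.42 %


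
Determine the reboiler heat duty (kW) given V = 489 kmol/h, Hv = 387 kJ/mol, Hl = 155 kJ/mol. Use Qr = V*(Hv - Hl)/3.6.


Qr = 489 * (387 - 155) / 3.6 = 489 * 232 / 3.6 = 31510

31510 kW


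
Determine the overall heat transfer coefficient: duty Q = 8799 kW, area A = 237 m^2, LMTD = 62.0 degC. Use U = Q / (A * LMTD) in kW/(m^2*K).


From Q = U*A*LMTD, U = Q / (A * LMTD)
U = 8799 / (237 * 62.0) = 8799 / 14694 = 0.5988

0.5988 kW/(m^2*K)


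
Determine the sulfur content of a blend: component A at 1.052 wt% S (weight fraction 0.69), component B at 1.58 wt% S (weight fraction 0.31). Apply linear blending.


Linear sulfur blending: S_blend = x1*S1 + x2*S2
Contribution 1: 0.69 * 1.052 = 0.72588 wt%
Contribution 2: 0.31 * 1.58 = 0.4898 wt%
S_blend = 0.72588 + 0.4898 = 1.21568

1.21568 wt%


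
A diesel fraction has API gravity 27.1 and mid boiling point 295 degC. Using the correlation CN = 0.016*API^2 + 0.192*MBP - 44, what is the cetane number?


CN = 0.016 * 27.1^2 + 0.192 * 295 - 44
CN = 11.75056 + 56.64 - 44 = 24.39056

24.39056


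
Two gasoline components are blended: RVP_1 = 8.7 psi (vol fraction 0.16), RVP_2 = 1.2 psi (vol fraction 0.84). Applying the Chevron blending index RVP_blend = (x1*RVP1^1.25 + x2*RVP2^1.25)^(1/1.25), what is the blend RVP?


Chevron index: RVP_blend = (sum xi*RVPi^1.25)^(1/1.25)
RVP^1.25 terms: 0.16 * 8.7^1.25 + 0.84 * 1.2^1.25 = 3.44568
RVP_blend = 3.44568^(1/1.25) = 2.690

2.690 psi


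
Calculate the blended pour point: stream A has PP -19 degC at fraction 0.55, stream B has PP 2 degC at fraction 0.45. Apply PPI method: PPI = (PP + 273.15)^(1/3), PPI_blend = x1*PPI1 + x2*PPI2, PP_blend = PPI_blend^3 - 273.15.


PPI_1 = (-19 + 273.15)^(1/3) = 6.334272
PPI_2 = (2 + 273.15)^(1/3) = 6.504139
PPI_blend = 0.55 * 6.334272 + 0.45 * 6.504139 = 6.410712
PP_blend = 6.410712^3 - 273.15 = 263.4625 - 273.15 = -9.69

-9.69 degC


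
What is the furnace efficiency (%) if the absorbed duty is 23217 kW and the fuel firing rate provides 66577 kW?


Furnace efficiency = Q_absorbed / Q_fuel * 100
= 23217 / 66577 * 100 = 34.87

34.87 %


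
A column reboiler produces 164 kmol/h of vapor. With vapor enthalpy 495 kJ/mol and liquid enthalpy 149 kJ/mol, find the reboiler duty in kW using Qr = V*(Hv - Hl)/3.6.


Qr = 164 * (495 - 149) / 3.6 = 164 * 346 / 3.6 = 15760

15760 kW


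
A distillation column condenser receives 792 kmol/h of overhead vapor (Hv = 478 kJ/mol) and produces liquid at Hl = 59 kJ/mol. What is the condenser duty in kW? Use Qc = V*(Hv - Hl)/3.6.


Qc = 792 * (478 - 59) / 3.6 = 792 * 419 / 3.6 = 92180

92180 kW


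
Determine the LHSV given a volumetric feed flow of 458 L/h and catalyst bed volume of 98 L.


LHSV = volumetric feed rate / catalyst volume
= 458 L/h / 98 L
= 4.673 h^-1

4.673 h^-1


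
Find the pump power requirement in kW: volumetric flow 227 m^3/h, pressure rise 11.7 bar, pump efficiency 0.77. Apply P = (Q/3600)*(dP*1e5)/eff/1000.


Q = 227 / 3600 = 0.0630556 m^3/s
P = 0.0630556 * (11.7 * 1e5) / 0.77 / 1000 = 95.81

95.81 kW


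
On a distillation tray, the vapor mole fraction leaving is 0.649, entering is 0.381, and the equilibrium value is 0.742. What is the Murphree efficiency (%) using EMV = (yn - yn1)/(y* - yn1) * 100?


Murphree vapor efficiency: EMV = (y_n - y_(n-1)) / (y*_n - y_(n-1)) * 100
EMV = (0.649 - 0.381) / (0.742 - 0.381) * 100 = 0.268 / 0.361 * 100 = 74.24

74.24 %


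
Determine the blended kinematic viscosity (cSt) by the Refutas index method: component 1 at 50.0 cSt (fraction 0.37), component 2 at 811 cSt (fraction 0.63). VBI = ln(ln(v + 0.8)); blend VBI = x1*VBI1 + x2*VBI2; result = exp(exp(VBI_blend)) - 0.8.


Refutas method: VBN_i = 14.534*ln(ln(visc_i + 0.8)) + 10.975, blended linearly by mass fraction; since VBN is linear in VBI_i = ln(ln(visc_i + 0.8)) and the fractions sum to 1, blend VBI directly: visc = exp(exp(VBI_blend)) - 0.8
VBI_1 = ln(ln(50.0 + 0.8)) = 1.3681
VBI_2 = ln(ln(811 + 0.8)) = 1.902
VBI_blend = 0.37 * 1.3681 + 0.63 * 1.902 = 1.70446
visc_blend = exp(exp(1.70446)) - 0.8 = 243.5

243.5 cSt


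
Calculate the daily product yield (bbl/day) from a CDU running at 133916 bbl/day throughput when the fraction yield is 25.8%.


Crude throughput = 133916 bbl/day
Fraction yield = 25.8%
yield = throughput * fraction / 100
yield = 133916 * 25.8 / 100 = 34550.328

34550.328 bbl/day


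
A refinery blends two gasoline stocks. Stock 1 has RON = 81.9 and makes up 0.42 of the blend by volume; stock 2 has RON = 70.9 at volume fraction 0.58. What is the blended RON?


Linear blending: RON_blend = sum(vi * RONi)
Contribution 1: 0.42 * 81.9 = 34.398
Contribution 2: 0.58 * 70.9 = 41.122
RON_blend = 34.398 + 41.122 = 75.52

75.52


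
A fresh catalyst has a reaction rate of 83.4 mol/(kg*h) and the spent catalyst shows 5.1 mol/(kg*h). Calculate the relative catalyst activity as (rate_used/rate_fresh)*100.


Activity (%) = (rate_used / rate_fresh) * 100
rate_used = 5.1, rate_fresh = 83.4
= (5.1 / 83.4) * 100
= 0.06115 * 100 = 6.115

6.115 %


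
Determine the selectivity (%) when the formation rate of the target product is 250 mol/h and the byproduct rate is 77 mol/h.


Selectivity = desired / (desired + undesired) * 100
Total products = 250 + 77 = 327 mol/h
S = 250 / 327 * 100
= 0.7645 * 100
= 76.45 %

76.45 %


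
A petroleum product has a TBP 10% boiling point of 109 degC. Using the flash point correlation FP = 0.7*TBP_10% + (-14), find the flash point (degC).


FP = 0.7 * 109 + (-14) = 62.3

62.3 degC


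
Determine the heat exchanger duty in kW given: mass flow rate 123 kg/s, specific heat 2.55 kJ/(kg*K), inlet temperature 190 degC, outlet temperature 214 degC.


Q = m_dot * cp * delta_T
delta_T = 214 - 190 = 24 K
Q = 123 * 2.55 * 24
= 313.65 * 24
= 7527.6 kW

7527.6 kW


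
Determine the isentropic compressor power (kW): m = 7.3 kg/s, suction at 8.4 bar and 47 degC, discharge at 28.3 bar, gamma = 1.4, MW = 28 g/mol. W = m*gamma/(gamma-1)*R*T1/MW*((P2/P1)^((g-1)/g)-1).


Isentropic work: W = m*(gamma/(gamma-1))*(R*T1/MW)*((P2/P1)^((gamma-1)/gamma) - 1)
T1 = 47 + 273.15 = 320.15 K
Pressure ratio = 28.3 / 8.4 = 3.36905
Exponent = (1.4 - 1)/1.4 = 0.285714
(P2/P1)^exp - 1 = 3.36905^0.285714 - 1 = 0.414869
W = 7.3 * 1.4 / 0.4 * 8.314 * 320.15 / 28 * 0.414869 = 1008

1008 kW


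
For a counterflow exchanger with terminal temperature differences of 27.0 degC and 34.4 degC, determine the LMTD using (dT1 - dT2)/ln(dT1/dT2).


LMTD = (dT1 - dT2) / ln(dT1/dT2)
= (27.0 - 34.4) / ln(27.0 / 34.4) = -7.4 / -0.24222 = 30.55

30.55 degC


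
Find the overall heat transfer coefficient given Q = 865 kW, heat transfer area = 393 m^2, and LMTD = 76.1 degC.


From Q = U*A*LMTD, U = Q / (A * LMTD)
U = 865 / (393 * 76.1) = 865 / 29907.3 = 0.02892

0.02892 kW/(m^2*K)


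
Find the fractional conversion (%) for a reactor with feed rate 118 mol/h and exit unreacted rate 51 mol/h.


X = (F_in - F_out) / F_in * 100
Moles reacted = 118 - 51 = 67
X = 67 / 118 * 100
= 0.5678 * 100
= 56.78 %

56.78 %


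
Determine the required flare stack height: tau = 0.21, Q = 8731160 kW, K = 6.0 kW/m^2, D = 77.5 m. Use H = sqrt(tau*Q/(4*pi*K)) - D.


tau*Q/(4*pi*K) = 0.21 * 8731160 / (4 * pi * 6.0) = 24318.1
sqrt(24318.1) = 155.943
H = 155.943 - 77.5 = 78.44

78.44 m


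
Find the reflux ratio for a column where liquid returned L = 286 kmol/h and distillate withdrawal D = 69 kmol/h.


Reflux ratio definition: R = L / D (liquid returned / distillate withdrawn)
L = 286 kmol/h, D = 69 kmol/h
R = 286 / 69 = 4.145

4.145


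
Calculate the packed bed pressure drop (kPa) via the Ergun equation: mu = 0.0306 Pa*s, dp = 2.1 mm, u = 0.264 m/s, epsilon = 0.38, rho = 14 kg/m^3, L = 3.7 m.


dp = 2.1 mm = 0.0021 m
Viscous term = 150*0.0306*0.264*(1-0.38)^2 / (0.0021^2*0.38^3) = 1924910
Inertial term = 1.75*14*0.264^2*(1-0.38) / (0.0021*0.38^3) = 9187.46
dP/L = 1924910 + 9187.46 = 1934100 Pa/m
dP = 1934100 * 3.7 / 1000 = 7156 kPa

7156 kPa


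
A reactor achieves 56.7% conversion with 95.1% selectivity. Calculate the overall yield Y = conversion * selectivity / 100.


Overall yield = conversion (%) * selectivity (%) / 100
Conversion = 56.7%, Selectivity = 95.1%
Y = 56.7 * 95.1 / 100
= 53.9217 %

53.9217 %


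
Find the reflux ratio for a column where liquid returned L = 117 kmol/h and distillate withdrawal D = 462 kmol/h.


Reflux ratio definition: R = L / D (liquid returned / distillate withdrawn)
L = 117 kmol/h, D = 462 kmol/h
R = 117 / 462 = 0.2532

0.2532


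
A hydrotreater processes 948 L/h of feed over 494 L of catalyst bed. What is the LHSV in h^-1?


LHSV = volumetric feed rate / catalyst volume
= 948 L/h / 494 L
= 1.919 h^-1

1.919 h^-1


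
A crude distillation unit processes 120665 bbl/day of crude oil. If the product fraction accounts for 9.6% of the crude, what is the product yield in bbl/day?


Crude throughput = 120665 bbl/day
Fraction yield = 9.6%
yield = throughput * fraction / 100
yield = 120665 * 9.6 / 100 = 11583.84

11583.84 bbl/day


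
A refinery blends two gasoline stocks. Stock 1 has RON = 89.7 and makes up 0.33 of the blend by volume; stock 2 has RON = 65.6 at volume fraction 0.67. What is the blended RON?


Linear blending: RON_blend = sum(vi * RONi)
Contribution 1: 0.33 * 89.7 = 29.601
Contribution 2: 0.67 * 65.6 = 43.952
RON_blend = 29.601 + 43.952 = 73.553

73.553


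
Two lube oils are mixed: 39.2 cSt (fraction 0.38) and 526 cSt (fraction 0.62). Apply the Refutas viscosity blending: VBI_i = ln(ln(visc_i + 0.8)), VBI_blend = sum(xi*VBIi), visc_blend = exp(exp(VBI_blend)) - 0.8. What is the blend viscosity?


Refutas method: VBN_i = 14.534*ln(ln(visc_i + 0.8)) + 10.975, blended linearly by mass fraction; since VBN is linear in VBI_i = ln(ln(visc_i + 0.8)) and the fractions sum to 1, blend VBI directly: visc = exp(exp(VBI_blend)) - 0.8
VBI_1 = ln(ln(39.2 + 0.8)) = 1.30532
VBI_2 = ln(ln(526 + 0.8)) = 1.83527
VBI_blend = 0.38 * 1.30532 + 0.62 * 1.83527 = 1.63389
visc_blend = exp(exp(1.63389)) - 0.8 = 167.2

167.2 cSt


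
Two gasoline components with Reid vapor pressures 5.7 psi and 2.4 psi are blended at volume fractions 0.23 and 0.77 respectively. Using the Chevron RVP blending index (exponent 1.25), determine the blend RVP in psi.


Chevron index: RVP_blend = (sum xi*RVPi^1.25)^(1/1.25)
RVP^1.25 terms: 0.23 * 5.7^1.25 + 0.77 * 2.4^1.25 = 4.32583
RVP_blend = 4.32583^(1/1.25) = 3.227

3.227 psi


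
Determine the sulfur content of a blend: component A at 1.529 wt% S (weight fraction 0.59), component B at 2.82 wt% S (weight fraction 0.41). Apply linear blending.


Linear sulfur blending: S_blend = x1*S1 + x2*S2
Contribution 1: 0.59 * 1.529 = 0.90211 wt%
Contribution 2: 0.41 * 2.82 = 1.1562 wt%
S_blend = 0.90211 + 1.1562 = 2.05831

2.05831 wt%


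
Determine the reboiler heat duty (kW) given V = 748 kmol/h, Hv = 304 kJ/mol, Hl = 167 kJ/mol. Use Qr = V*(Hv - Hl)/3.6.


Qr = 748 * (304 - 167) / 3.6 = 748 * 137 / 3.6 = 28470

28470 kW


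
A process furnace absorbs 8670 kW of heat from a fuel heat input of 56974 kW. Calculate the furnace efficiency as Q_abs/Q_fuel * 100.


Furnace efficiency = Q_absorbed / Q_fuel * 100
= 8670 / 56974 * 100 = 15.22

15.22 %


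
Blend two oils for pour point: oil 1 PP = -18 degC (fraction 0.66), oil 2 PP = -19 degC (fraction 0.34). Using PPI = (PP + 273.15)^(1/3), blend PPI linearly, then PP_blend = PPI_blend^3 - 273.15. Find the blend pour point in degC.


PPI_1 = (-18 + 273.15)^(1/3) = 6.342569
PPI_2 = (-19 + 273.15)^(1/3) = 6.334272
PPI_blend = 0.66 * 6.342569 + 0.34 * 6.334272 = 6.339748
PP_blend = 6.339748^3 - 273.15 = 254.8097 - 273.15 = -18.34

-18.34 degC


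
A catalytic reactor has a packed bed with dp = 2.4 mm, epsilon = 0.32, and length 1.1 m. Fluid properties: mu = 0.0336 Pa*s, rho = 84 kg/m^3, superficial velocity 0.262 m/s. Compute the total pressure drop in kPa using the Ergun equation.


dp = 2.4 mm = 0.0024 m
Viscous term = 150*0.0336*0.262*(1-0.32)^2 / (0.0024^2*0.32^3) = 3235020
Inertial term = 1.75*84*0.262^2*(1-0.32) / (0.0024*0.32^3) = 87250.4
dP/L = 3235020 + 87250.4 = 3322270 Pa/m
dP = 3322270 * 1.1 / 1000 = 3654 kPa

3654 kPa


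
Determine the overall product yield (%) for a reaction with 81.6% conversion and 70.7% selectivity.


Overall yield = conversion (%) * selectivity (%) / 100
Conversion = 81.6%, Selectivity = 70.7%
Y = 81.6 * 70.7 / 100
= 57.6912 %

57.6912 %


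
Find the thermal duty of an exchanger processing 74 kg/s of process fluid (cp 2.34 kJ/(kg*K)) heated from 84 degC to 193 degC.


Q = m_dot * cp * delta_T
delta_T = 193 - 84 = 109 K
Q = 74 * 2.34 * 109
= 173.16 * 109
= 18874.44 kW

18874.44 kW


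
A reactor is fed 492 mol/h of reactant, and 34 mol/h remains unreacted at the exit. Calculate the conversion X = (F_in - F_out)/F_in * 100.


X = (F_in - F_out) / F_in * 100
Moles reacted = 492 - 34 = 458
X = 458 / 492 * 100
= 0.9309 * 100
= 93.09 %

93.09 %


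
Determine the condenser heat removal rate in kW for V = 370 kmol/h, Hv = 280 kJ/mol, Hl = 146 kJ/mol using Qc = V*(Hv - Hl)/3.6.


Qc = 370 * (280 - 146) / 3.6 = 370 * 134 / 3.6 = 13770

13770 kW


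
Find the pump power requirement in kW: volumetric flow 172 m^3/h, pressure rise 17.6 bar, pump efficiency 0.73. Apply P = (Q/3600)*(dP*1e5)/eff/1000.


Q = 172 / 3600 = 0.0477778 m^3/s
P = 0.0477778 * (17.6 * 1e5) / 0.73 / 1000 = 115.2

115.2 kW


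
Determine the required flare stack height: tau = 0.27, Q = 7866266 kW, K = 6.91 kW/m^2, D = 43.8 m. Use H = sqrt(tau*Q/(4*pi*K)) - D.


tau*Q/(4*pi*K) = 0.27 * 7866266 / (4 * pi * 6.91) = 24459.3
sqrt(24459.3) = 156.395
H = 156.395 - 43.8 = 112.6

112.6 m


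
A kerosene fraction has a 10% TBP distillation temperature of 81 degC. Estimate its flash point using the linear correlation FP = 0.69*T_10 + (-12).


FP = 0.69 * 81 + (-12) = 43.89

43.89 degC


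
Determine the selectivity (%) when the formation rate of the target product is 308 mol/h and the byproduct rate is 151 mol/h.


Selectivity = desired / (desired + undesired) * 100
Total products = 308 + 151 = 459 mol/h
S = 308 / 459 * 100
= 0.6710 * 100
= 67.10 %

67.10 %


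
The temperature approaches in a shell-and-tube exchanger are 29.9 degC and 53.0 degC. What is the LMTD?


LMTD = (dT1 - dT2) / ln(dT1/dT2)
= (29.9 - 53.0) / ln(29.9 / 53.0) = -23.1 / -0.572433 = 40.35

40.35 degC


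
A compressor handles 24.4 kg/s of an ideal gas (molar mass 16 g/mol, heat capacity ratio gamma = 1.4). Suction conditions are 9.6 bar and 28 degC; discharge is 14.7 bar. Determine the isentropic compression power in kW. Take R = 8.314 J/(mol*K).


Isentropic work: W = m*(gamma/(gamma-1))*(R*T1/MW)*((P2/P1)^((gamma-1)/gamma) - 1)
T1 = 28 + 273.15 = 301.15 K
Pressure ratio = 14.7 / 9.6 = 1.53125
Exponent = (1.4 - 1)/1.4 = 0.285714
(P2/P1)^exp - 1 = 1.53125^0.285714 - 1 = 0.129458
W = 24.4 * 1.4 / 0.4 * 8.314 * 301.15 / 16 * 0.129458 = 1730

1730 kW


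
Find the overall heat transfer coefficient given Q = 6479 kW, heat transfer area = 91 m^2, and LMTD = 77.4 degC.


From Q = U*A*LMTD, U = Q / (A * LMTD)
U = 6479 / (91 * 77.4) = 6479 / 7043.4 = 0.9199

0.9199 kW/(m^2*K)


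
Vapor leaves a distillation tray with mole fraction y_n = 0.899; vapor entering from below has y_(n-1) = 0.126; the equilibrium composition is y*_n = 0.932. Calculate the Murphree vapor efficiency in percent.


Murphree vapor efficiency: EMV = (y_n - y_(n-1)) / (y*_n - y_(n-1)) * 100
EMV = (0.899 - 0.126) / (0.932 - 0.126) * 100 = 0.773 / 0.806 * 100 = 95.91

95.91 %


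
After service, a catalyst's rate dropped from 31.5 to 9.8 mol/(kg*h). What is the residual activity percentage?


Activity (%) = (rate_used / rate_fresh) * 100
rate_used = 9.8, rate_fresh = 31.5
= (9.8 / 31.5) * 100
= 0.3111 * 100 = 31.11

31.11 %


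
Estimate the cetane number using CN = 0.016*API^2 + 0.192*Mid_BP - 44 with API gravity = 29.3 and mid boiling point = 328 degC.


CN = 0.016 * 29.3^2 + 0.192 * 328 - 44
CN = 13.73584 + 62.976 - 44 = 32.71184

32.71184


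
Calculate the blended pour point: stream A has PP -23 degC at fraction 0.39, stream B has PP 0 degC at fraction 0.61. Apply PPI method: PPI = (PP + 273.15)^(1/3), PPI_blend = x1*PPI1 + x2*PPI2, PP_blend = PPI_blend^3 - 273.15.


PPI_1 = (-23 + 273.15)^(1/3) = 6.300865
PPI_2 = (0 + 273.15)^(1/3) = 6.488342
PPI_blend = 0.39 * 6.300865 + 0.61 * 6.488342 = 6.415226
PP_blend = 6.415226^3 - 273.15 = 264.0194 - 273.15 = -9.13

-9.13 degC


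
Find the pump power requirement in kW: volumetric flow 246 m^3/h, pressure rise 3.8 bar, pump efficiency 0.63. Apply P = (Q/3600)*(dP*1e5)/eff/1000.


Q = 246 / 3600 = 0.0683333 m^3/s
P = 0.0683333 * (3.8 * 1e5) / 0.63 / 1000 = 41.22

41.22 kW


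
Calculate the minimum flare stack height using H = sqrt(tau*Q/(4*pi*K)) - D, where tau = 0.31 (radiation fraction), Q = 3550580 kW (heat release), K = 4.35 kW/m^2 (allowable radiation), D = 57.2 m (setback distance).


tau*Q/(4*pi*K) = 0.31 * 3550580 / (4 * pi * 4.35) = 20135.5
sqrt(20135.5) = 141.9
H = 141.9 - 57.2 = 84.70

84.70 m


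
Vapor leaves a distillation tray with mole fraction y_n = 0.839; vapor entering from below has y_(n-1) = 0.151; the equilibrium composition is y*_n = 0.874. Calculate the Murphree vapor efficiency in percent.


Murphree vapor efficiency: EMV = (y_n - y_(n-1)) / (y*_n - y_(n-1)) * 100
EMV = (0.839 - 0.151) / (0.874 - 0.151) * 100 = 0.688 / 0.723 * 100 = 95.16

95.16 %
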